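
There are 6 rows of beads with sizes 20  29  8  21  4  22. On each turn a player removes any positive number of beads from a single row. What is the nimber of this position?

6

Compute the nim-sum pairwise:
20 ^ 29 = 9
9 ^ 8 = 1
1 ^ 21 = 20
20 ^ 4 = 16
16 ^ 22 = 6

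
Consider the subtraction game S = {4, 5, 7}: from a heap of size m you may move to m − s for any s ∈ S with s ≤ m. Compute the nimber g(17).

1

Compute g(0), g(1), … for moves {4, 5, 7}:
k:     0  1  2  3  4  5  6  7  8  9 10 11 12 13 14 15 16 17
g(k):  0  0  0  0  1  1  1  1  2  2  2  0  0  0  0  1  1  1
So g(17) = 1.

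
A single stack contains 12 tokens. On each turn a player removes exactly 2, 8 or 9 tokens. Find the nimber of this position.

Compute g(0), g(1), … for moves {2, 8, 9}:
k:     0  1  2  3  4  5  6  7  8  9 10 11 12
g(k):  0  0  1  1  0  0  1  1  2  2  3  0  2
So g(12) = 2.

2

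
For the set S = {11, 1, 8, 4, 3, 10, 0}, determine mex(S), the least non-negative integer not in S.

2

The values 0, 1 are all present; 2 is the first non-negative integer missing from the set.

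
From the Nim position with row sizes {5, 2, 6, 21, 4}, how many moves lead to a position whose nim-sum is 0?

Compute the nim-sum pairwise:
5 XOR 2 = 7
7 XOR 6 = 1
1 XOR 21 = 20
20 XOR 4 = 16
The overall nim-sum is X = 16. A row of size p has a winning move iff p XOR X < p (reduce it to p XOR X).
  5: 5 XOR 16 = 21 ≥ 5 — no move.
  2: 2 XOR 16 = 18 ≥ 2 — no move.
  6: 6 XOR 16 = 22 ≥ 6 — no move.
  21: 21 XOR 16 = 5 < 21 — winning move (to 5).
  4: 4 XOR 16 = 20 ≥ 4 — no move.
That gives 1 winning move.

1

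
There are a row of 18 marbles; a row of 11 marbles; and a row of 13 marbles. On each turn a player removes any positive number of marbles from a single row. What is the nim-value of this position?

Compute the nim-sum pairwise:
18 ⊕ 11 = 25
25 ⊕ 13 = 20

20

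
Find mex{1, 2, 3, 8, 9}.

0 is not in the set, so the mex is 0.

0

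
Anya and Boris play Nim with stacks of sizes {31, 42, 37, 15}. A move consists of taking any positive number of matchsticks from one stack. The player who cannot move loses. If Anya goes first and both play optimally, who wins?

Nim-sum: 31 XOR 42 XOR 37 XOR 15 = 31.
The nim-sum is 31 ≠ 0, so this is an N-position: the player to move can win; Anya has a winning move.

Anya wins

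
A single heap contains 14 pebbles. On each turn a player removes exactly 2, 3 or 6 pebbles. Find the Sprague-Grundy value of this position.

Compute g(0), g(1), … for moves {2, 3, 6}:
g(0) = mex{} = 0
g(1) = mex{} = 0
g(2) = mex{0} = 1
g(3) = mex{0} = 1
g(4) = mex{0,1} = 2
g(5) = mex{1} = 0
g(6) = mex{0,1,2} = 3
g(7) = mex{0,2} = 1
g(8) = mex{0,1,3} = 2
g(9) = mex{1,3} = 0
g(10) = mex{1,2} = 0
g(11) = mex{0,2} = 1
g(12) = mex{0,3} = 1
g(13) = mex{0,1} = 2
g(14) = mex{1,2} = 0
So g(14) = 0.

0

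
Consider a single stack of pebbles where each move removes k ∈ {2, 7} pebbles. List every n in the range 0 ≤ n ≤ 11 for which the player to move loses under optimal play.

Build the Grundy sequence with g(k) = mex{g(k−s) : s ∈ {2, 7}, s ≤ k}:
g(0) = mex{} = 0
g(1) = mex{} = 0
g(2) = mex{0} = 1
g(3) = mex{0} = 1
g(4) = mex{1} = 0
g(5) = mex{1} = 0
g(6) = mex{0} = 1
g(7) = mex{0} = 1
g(8) = mex{0,1} = 2
g(9) = mex{1} = 0
g(10) = mex{1,2} = 0
g(11) = mex{0} = 1
The P-positions (g = 0) in 0..11 are 0, 1, 4, 5, 9, 10.

0, 1, 4, 5, 9, 10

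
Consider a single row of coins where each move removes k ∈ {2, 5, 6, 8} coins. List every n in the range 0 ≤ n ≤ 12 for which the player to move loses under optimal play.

0, 1, 4, 11

Build the Grundy sequence with g(k) = mex{g(k−s) : s ∈ {2, 5, 6, 8}, s ≤ k}:
k:     0  1  2  3  4  5  6  7  8  9 10 11 12
g(k):  0  0  1  1  0  2  1  3  2  2  3  0  2
The P-positions (g = 0) in 0..12 are 0, 1, 4, 11.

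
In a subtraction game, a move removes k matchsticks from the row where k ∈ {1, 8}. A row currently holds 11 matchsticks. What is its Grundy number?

Compute g(0), g(1), … for moves {1, 8}:
g(0) = mex{} = 0
g(1) = mex{0} = 1
g(2) = mex{1} = 0
g(3) = mex{0} = 1
g(4) = mex{1} = 0
g(5) = mex{0} = 1
g(6) = mex{1} = 0
g(7) = mex{0} = 1
g(8) = mex{0,1} = 2
g(9) = mex{1,2} = 0
g(10) = mex{0} = 1
g(11) = mex{1} = 0
So g(11) = 0.

0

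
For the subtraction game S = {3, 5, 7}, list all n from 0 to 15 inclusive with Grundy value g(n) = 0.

0, 1, 2, 10, 11, 12

Build the Grundy sequence with g(k) = mex{g(k−s) : s ∈ {3, 5, 7}, s ≤ k}:
k:     0  1  2  3  4  5  6  7  8  9 10 11 12 13 14 15
g(k):  0  0  0  1  1  1  2  2  2  3  0  0  0  1  1  1
The P-positions (g = 0) in 0..15 are 0, 1, 2, 10, 11, 12.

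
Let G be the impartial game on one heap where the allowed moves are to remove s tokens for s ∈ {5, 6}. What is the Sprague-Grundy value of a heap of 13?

Build the Grundy sequence with g(k) = mex{g(k−s) : s ∈ {5, 6}, s ≤ k}:
g(0) = mex{} = 0
g(1) = mex{} = 0
g(2) = mex{} = 0
g(3) = mex{} = 0
g(4) = mex{} = 0
g(5) = mex{0} = 1
g(6) = mex{0} = 1
g(7) = mex{0} = 1
g(8) = mex{0} = 1
g(9) = mex{0} = 1
g(10) = mex{0,1} = 2
g(11) = mex{1} = 0
g(12) = mex{1} = 0
g(13) = mex{1} = 0
So g(13) = 0.

0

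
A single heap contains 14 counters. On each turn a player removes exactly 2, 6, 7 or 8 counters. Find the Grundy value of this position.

0

Grundy values for subtraction set {2, 6, 7, 8}:
k:     0  1  2  3  4  5  6  7  8  9 10 11 12 13 14
g(k):  0  0  1  1  0  0  1  1  2  2  3  3  2  2  0
So g(14) = 0.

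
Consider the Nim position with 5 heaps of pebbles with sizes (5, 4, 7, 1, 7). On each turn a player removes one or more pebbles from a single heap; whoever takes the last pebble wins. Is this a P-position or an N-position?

P-position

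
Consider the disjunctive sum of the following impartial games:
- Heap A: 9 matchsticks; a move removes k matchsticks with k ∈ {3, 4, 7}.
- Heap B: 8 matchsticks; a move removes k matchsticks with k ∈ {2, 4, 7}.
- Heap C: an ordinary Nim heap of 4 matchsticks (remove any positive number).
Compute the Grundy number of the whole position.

6

Grundy values for heap A (subtraction set {3, 4, 7}):
k:     0  1  2  3  4  5  6  7  8  9
g(k):  0  0  0  1  1  1  2  2  2  3
So g(9) = 3.
Build the Grundy sequence for heap B with g(k) = mex{g(k−s) : s ∈ {2, 4, 7}, s ≤ k}:
k:     0  1  2  3  4  5  6  7  8
g(k):  0  0  1  1  2  2  0  3  1
So g(8) = 1.
Heap C is a plain Nim heap of size 4, so its Grundy value is 4.
By the Sprague-Grundy theorem, the Grundy value of a sum of independent games is the XOR of the component values.
Combined value = 3 XOR 1 XOR 4 = 6.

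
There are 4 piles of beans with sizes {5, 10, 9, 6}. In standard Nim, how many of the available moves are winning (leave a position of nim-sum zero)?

0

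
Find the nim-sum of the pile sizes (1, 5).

4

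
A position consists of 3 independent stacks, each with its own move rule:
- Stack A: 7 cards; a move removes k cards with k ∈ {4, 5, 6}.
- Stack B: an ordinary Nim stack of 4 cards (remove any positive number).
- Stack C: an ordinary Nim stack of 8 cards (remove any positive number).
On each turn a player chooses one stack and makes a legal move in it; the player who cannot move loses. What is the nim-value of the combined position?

For stack A, compute g(0), g(1), … with moves {4, 5, 6}:
k:     0  1  2  3  4  5  6  7
g(k):  0  0  0  0  1  1  1  1
So g(7) = 1.
Stack B is a plain Nim stack of size 4, so its Grundy value is 4.
Stack C is a plain Nim stack of size 8, so its Grundy value is 8.
By the Sprague-Grundy theorem, the Grundy value of a sum of independent games is the XOR of the component values.
Combined value = 1 XOR 4 XOR 8 = 13.

13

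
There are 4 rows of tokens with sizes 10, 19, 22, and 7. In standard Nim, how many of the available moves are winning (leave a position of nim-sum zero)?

Nim-sum: 10 ⊕ 19 ⊕ 22 ⊕ 7 = 8.
The overall nim-sum is X = 8. A row of size p has a winning move iff p XOR X < p (reduce it to p XOR X).
  10: 10 XOR 8 = 2 < 10 — winning move (to 2).
  19: 19 XOR 8 = 27 ≥ 19 — no move.
  22: 22 XOR 8 = 30 ≥ 22 — no move.
  7: 7 XOR 8 = 15 ≥ 7 — no move.
That gives 1 winning move.

1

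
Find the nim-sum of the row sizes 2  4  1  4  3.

Compute the nim-sum pairwise:
2 ⊕ 4 = 6
6 ⊕ 1 = 7
7 ⊕ 4 = 3
3 ⊕ 3 = 0

0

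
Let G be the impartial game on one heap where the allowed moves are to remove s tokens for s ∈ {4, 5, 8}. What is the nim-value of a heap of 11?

Build the Grundy sequence with g(k) = mex{g(k−s) : s ∈ {4, 5, 8}, s ≤ k}:
k:     0  1  2  3  4  5  6  7  8  9 10 11
g(k):  0  0  0  0  1  1  1  1  2  2  2  2
So g(11) = 2.

2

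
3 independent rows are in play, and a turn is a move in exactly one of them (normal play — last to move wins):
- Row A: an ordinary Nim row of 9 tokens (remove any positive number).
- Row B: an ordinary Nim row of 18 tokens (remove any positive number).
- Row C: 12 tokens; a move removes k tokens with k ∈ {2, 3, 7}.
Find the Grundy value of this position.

26

Row A is a plain Nim row of size 9, so its Grundy value is 9.
Row B is a plain Nim row of size 18, so its Grundy value is 18.
For row C, compute g(0), g(1), … with moves {2, 3, 7}:
g(0) = mex{} = 0
g(1) = mex{} = 0
g(2) = mex{0} = 1
g(3) = mex{0} = 1
g(4) = mex{0,1} = 2
g(5) = mex{1} = 0
g(6) = mex{1,2} = 0
g(7) = mex{0,2} = 1
g(8) = mex{0} = 1
g(9) = mex{0,1} = 2
g(10) = mex{1} = 0
g(11) = mex{1,2} = 0
g(12) = mex{0,2} = 1
So g(12) = 1.
The value of a disjunctive sum is the nim-sum of the parts.
Combined value = 9 XOR 18 XOR 1 = 26.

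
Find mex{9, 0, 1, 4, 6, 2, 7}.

The values 0, 1, 2 are all present; 3 is the first non-negative integer missing from the set.

3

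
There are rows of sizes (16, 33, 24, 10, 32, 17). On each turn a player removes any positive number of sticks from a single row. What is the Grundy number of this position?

Nim-sum: 16 ⊕ 33 ⊕ 24 ⊕ 10 ⊕ 32 ⊕ 17 = 18.

18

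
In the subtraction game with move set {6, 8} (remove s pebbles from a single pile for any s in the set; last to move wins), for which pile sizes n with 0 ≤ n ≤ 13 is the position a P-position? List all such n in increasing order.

0, 1, 2, 3, 4, 5

Compute g(0), g(1), … for moves {6, 8}:
k:     0  1  2  3  4  5  6  7  8  9 10 11 12 13
g(k):  0  0  0  0  0  0  1  1  1  1  1  1  2  2
The P-positions (g = 0) in 0..13 are 0, 1, 2, 3, 4, 5.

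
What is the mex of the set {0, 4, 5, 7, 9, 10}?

0 is in the set but 1 is not, so the mex is 1.

1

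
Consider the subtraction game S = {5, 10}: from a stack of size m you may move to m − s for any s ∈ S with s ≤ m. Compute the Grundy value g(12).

Grundy values for subtraction set {5, 10}:
g(0) = mex{} = 0
g(1) = mex{} = 0
g(2) = mex{} = 0
g(3) = mex{} = 0
g(4) = mex{} = 0
g(5) = mex{0} = 1
g(6) = mex{0} = 1
g(7) = mex{0} = 1
g(8) = mex{0} = 1
g(9) = mex{0} = 1
g(10) = mex{0,1} = 2
g(11) = mex{0,1} = 2
g(12) = mex{0,1} = 2
So g(12) = 2.

2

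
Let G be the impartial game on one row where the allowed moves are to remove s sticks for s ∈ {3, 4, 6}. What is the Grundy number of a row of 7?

2

Compute g(0), g(1), … for moves {3, 4, 6}:
k:     0  1  2  3  4  5  6  7
g(k):  0  0  0  1  1  1  2  2
So g(7) = 2.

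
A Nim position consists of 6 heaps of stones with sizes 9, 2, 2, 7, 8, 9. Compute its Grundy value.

15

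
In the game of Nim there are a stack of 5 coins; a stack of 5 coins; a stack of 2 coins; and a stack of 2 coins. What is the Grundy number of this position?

Compute the nim-sum pairwise:
5 ^ 5 = 0
0 ^ 2 = 2
2 ^ 2 = 0

0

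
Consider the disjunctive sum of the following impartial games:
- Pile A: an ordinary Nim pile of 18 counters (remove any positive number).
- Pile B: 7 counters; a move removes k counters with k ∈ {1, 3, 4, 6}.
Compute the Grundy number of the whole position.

18

Pile A is a plain Nim pile of size 18, so its Grundy value is 18.
Grundy values for pile B (subtraction set {1, 3, 4, 6}):
k:     0  1  2  3  4  5  6  7
g(k):  0  1  0  1  2  3  2  0
So g(7) = 0.
The value of a disjunctive sum is the nim-sum of the parts.
Combined value = 18 XOR 0 = 18.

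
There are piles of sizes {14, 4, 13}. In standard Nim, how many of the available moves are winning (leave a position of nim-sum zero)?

3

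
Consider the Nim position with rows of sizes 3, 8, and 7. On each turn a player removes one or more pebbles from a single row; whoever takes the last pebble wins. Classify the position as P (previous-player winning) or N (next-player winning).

N-position

Bitwise XOR of the heap sizes:
  0011  (3)
  1000  (8)
  0111  (7)
  ----
  1100  (12)
The nim-sum is 12 ≠ 0, so this is an N-position: the player to move can win.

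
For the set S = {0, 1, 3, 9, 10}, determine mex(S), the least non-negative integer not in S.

The values 0, 1 are all present; 2 is the first non-negative integer missing from the set.

2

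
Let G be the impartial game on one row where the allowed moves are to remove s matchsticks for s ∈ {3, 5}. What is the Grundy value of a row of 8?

Build the Grundy sequence with g(k) = mex{g(k−s) : s ∈ {3, 5}, s ≤ k}:
g(0) = mex{} = 0
g(1) = mex{} = 0
g(2) = mex{} = 0
g(3) = mex{0} = 1
g(4) = mex{0} = 1
g(5) = mex{0} = 1
g(6) = mex{0,1} = 2
g(7) = mex{0,1} = 2
g(8) = mex{1} = 0
So g(8) = 0.

0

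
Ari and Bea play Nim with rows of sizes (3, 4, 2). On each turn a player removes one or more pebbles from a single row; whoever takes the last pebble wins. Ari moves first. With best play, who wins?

Nim-sum: 3 ^ 4 ^ 2 = 5.
The nim-sum is 5 ≠ 0, so this is an N-position: the player to move can win; Ari has a winning move.

Ari wins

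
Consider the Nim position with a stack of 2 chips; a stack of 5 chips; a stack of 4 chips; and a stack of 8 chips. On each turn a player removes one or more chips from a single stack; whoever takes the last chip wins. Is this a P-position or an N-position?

Nim-sum: 2 ⊕ 5 ⊕ 4 ⊕ 8 = 11.
The nim-sum is 11 ≠ 0, so this is an N-position: the player to move can win.

N-position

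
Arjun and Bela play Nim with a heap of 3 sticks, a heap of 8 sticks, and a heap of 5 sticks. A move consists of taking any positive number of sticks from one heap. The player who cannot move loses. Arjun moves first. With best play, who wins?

Compute the nim-sum pairwise:
3 ⊕ 8 = 11
11 ⊕ 5 = 14
The nim-sum is 14 ≠ 0, so this is an N-position: the player to move can win; Arjun has a winning move.

Arjun wins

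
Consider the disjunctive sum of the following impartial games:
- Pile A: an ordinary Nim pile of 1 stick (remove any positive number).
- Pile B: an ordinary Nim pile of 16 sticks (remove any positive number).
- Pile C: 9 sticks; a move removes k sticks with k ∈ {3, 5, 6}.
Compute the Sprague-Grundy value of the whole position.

Pile A is a plain Nim pile of size 1, so its Grundy value is 1.
Pile B is a plain Nim pile of size 16, so its Grundy value is 16.
For pile C, compute g(0), g(1), … with moves {3, 5, 6}:
k:     0  1  2  3  4  5  6  7  8  9
g(k):  0  0  0  1  1  1  2  2  2  0
So g(9) = 0.
The value of a disjunctive sum is the nim-sum of the parts.
Combined value = 1 ⊕ 16 ⊕ 0 = 17.

17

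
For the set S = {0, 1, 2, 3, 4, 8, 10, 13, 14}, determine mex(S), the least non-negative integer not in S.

The values 0, 1, 2, 3, 4 are all present; 5 is the first non-negative integer missing from the set.

5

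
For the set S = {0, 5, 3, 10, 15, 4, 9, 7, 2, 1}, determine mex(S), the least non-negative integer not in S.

6

The values 0, 1, 2, 3, 4, 5 are all present; 6 is the first non-negative integer missing from the set.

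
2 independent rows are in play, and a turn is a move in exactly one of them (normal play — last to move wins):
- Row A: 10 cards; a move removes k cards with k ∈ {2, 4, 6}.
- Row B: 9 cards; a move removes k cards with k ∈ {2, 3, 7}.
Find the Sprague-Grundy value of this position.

Grundy values for row A (subtraction set {2, 4, 6}):
k:     0  1  2  3  4  5  6  7  8  9 10
g(k):  0  0  1  1  2  2  3  3  0  0  1
So g(10) = 1.
Grundy values for row B (subtraction set {2, 3, 7}):
k:     0  1  2  3  4  5  6  7  8  9
g(k):  0  0  1  1  2  0  0  1  1  2
So g(9) = 2.
The value of a disjunctive sum is the nim-sum of the parts.
Combined value = 1 XOR 2 = 3.

3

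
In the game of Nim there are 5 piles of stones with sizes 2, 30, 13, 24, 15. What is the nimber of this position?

6

Nim-sum: 2 ⊕ 30 ⊕ 13 ⊕ 24 ⊕ 15 = 6.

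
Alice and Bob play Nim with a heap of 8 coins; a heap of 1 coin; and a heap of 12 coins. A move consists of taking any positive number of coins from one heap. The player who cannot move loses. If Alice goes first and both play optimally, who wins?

Alice wins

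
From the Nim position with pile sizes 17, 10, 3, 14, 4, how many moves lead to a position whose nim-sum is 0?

1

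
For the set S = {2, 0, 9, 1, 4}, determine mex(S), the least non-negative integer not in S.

3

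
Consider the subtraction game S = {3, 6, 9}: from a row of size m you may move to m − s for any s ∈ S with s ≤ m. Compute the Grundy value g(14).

0

Build the Grundy sequence with g(k) = mex{g(k−s) : s ∈ {3, 6, 9}, s ≤ k}:
g(0) = mex{} = 0
g(1) = mex{} = 0
g(2) = mex{} = 0
g(3) = mex{0} = 1
g(4) = mex{0} = 1
g(5) = mex{0} = 1
g(6) = mex{0,1} = 2
g(7) = mex{0,1} = 2
g(8) = mex{0,1} = 2
g(9) = mex{0,1,2} = 3
g(10) = mex{0,1,2} = 3
g(11) = mex{0,1,2} = 3
g(12) = mex{1,2,3} = 0
g(13) = mex{1,2,3} = 0
g(14) = mex{1,2,3} = 0
So g(14) = 0.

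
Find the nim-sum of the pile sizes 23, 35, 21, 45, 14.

2

Compute the nim-sum pairwise:
23 ^ 35 = 52
52 ^ 21 = 33
33 ^ 45 = 12
12 ^ 14 = 2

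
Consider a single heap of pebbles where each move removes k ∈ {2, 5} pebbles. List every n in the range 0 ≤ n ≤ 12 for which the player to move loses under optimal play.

Compute g(0), g(1), … for moves {2, 5}:
k:     0  1  2  3  4  5  6  7  8  9 10 11 12
g(k):  0  0  1  1  0  2  1  0  0  1  1  0  2
The P-positions (g = 0) in 0..12 are 0, 1, 4, 7, 8, 11.

0, 1, 4, 7, 8, 11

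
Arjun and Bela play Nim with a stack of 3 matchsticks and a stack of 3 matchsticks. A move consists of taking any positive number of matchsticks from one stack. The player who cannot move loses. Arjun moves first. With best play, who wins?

Compute the nim-sum pairwise:
3 ⊕ 3 = 0
The nim-sum is 0, so this is a P-position: the player to move is in a losing position under optimal play; Arjun is about to move from it and so loses — Bela wins.

Bela wins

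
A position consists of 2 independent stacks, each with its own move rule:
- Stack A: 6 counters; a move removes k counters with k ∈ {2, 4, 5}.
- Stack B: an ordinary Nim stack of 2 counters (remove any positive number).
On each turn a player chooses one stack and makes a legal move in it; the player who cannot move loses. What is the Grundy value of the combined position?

1

For stack A, compute g(0), g(1), … with moves {2, 4, 5}:
k:     0  1  2  3  4  5  6
g(k):  0  0  1  1  2  2  3
So g(6) = 3.
Stack B is a plain Nim stack of size 2, so its Grundy value is 2.
By the Sprague-Grundy theorem, the Grundy value of a sum of independent games is the XOR of the component values.
Combined value = 3 XOR 2 = 1.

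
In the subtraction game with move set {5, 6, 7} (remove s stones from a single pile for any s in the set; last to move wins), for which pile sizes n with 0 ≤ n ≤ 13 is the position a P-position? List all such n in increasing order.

0, 1, 2, 3, 4, 12, 13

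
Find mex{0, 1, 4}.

The values 0, 1 are all present; 2 is the first non-negative integer missing from the set.

2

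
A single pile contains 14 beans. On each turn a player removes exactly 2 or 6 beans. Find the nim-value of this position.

1

Compute g(0), g(1), … for moves {2, 6}:
g(0) = mex{} = 0
g(1) = mex{} = 0
g(2) = mex{0} = 1
g(3) = mex{0} = 1
g(4) = mex{1} = 0
g(5) = mex{1} = 0
g(6) = mex{0} = 1
g(7) = mex{0} = 1
g(8) = mex{1} = 0
g(9) = mex{1} = 0
g(10) = mex{0} = 1
g(11) = mex{0} = 1
g(12) = mex{1} = 0
g(13) = mex{1} = 0
g(14) = mex{0} = 1
So g(14) = 1.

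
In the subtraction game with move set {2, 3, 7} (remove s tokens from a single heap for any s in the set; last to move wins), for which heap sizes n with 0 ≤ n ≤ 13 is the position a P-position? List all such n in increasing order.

0, 1, 5, 6, 10, 11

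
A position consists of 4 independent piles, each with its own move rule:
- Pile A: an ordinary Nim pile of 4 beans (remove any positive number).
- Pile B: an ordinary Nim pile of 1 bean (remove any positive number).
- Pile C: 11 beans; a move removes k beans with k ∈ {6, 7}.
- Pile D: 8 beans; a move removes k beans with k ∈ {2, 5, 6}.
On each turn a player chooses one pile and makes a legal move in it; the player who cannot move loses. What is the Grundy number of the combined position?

4

Pile A is a plain Nim pile of size 4, so its Grundy value is 4.
Pile B is a plain Nim pile of size 1, so its Grundy value is 1.
Build the Grundy sequence for pile C with g(k) = mex{g(k−s) : s ∈ {6, 7}, s ≤ k}:
g(0) = mex{} = 0
g(1) = mex{} = 0
g(2) = mex{} = 0
g(3) = mex{} = 0
g(4) = mex{} = 0
g(5) = mex{} = 0
g(6) = mex{0} = 1
g(7) = mex{0} = 1
g(8) = mex{0} = 1
g(9) = mex{0} = 1
g(10) = mex{0} = 1
g(11) = mex{0} = 1
So g(11) = 1.
Grundy values for pile D (subtraction set {2, 5, 6}):
k:     0  1  2  3  4  5  6  7  8
g(k):  0  0  1  1  0  2  1  3  0
So g(8) = 0.
By the Sprague-Grundy theorem, the Grundy value of a sum of independent games is the XOR of the component values.
Combined value = 4 ⊕ 1 ⊕ 1 ⊕ 0 = 4.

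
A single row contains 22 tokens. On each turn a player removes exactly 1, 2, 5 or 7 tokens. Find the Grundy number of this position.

Compute g(0), g(1), … for moves {1, 2, 5, 7}:
k:     0  1  2  3  4  5  6  7  8  9 10 11 12 13 14 15 16 17 18 19 20 21 22
g(k):  0  1  2  0  1  2  0  1  2  0  1  2  0  1  2  0  1  2  0  1  2  0  1
So g(22) = 1.

1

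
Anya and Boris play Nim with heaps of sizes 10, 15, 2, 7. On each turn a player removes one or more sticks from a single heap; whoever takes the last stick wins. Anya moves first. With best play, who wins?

Boris wins

Nim-sum: 10 XOR 15 XOR 2 XOR 7 = 0.
The nim-sum is 0, so this is a P-position: the player to move is in a losing position under optimal play; Anya is about to move from it and so loses — Boris wins.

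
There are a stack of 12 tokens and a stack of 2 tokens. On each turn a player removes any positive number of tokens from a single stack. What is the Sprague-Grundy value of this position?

14

Compute the nim-sum pairwise:
12 ⊕ 2 = 14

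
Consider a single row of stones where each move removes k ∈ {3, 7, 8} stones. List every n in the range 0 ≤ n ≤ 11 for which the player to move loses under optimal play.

0, 1, 2, 6, 11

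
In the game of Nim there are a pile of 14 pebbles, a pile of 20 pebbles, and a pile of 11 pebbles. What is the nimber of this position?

Compute the nim-sum pairwise:
14 XOR 20 = 26
26 XOR 11 = 17

17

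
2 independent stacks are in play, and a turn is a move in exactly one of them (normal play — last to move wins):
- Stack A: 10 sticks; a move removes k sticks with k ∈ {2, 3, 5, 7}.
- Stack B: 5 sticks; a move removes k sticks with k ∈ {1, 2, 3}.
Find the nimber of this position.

For stack A, compute g(0), g(1), … with moves {2, 3, 5, 7}:
k:     0  1  2  3  4  5  6  7  8  9 10
g(k):  0  0  1  1  2  2  3  3  4  0  0
So g(10) = 0.
Build the Grundy sequence for stack B with g(k) = mex{g(k−s) : s ∈ {1, 2, 3}, s ≤ k}:
g(0) = mex{} = 0
g(1) = mex{0} = 1
g(2) = mex{0,1} = 2
g(3) = mex{0,1,2} = 3
g(4) = mex{1,2,3} = 0
g(5) = mex{0,2,3} = 1
So g(5) = 1.
The value of a disjunctive sum is the nim-sum of the parts.
Combined value = 0 ⊕ 1 = 1.

1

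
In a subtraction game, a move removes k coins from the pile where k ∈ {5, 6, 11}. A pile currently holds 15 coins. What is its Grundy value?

3

Build the Grundy sequence with g(k) = mex{g(k−s) : s ∈ {5, 6, 11}, s ≤ k}:
k:     0  1  2  3  4  5  6  7  8  9 10 11 12 13 14 15
g(k):  0  0  0  0  0  1  1  1  1  1  2  2  2  2  2  3
So g(15) = 3.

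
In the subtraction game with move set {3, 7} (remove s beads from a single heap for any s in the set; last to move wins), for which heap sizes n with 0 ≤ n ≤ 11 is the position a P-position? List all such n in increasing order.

Build the Grundy sequence with g(k) = mex{g(k−s) : s ∈ {3, 7}, s ≤ k}:
k:     0  1  2  3  4  5  6  7  8  9 10 11
g(k):  0  0  0  1  1  1  0  2  2  1  0  0
The P-positions (g = 0) in 0..11 are 0, 1, 2, 6, 10, 11.

0, 1, 2, 6, 10, 11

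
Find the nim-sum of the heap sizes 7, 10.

13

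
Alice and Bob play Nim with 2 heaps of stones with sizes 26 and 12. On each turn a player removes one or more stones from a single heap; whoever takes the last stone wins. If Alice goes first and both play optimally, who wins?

Alice wins

Compute the nim-sum pairwise:
26 ^ 12 = 22
The nim-sum is 22 ≠ 0, so this is an N-position: the player to move can win; Alice has a winning move.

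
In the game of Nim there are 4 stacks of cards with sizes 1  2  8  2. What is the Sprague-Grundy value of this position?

9

Write each in binary and XOR column by column:
  0001  (1)
  0010  (2)
  1000  (8)
  0010  (2)
  ----
  1001  (9)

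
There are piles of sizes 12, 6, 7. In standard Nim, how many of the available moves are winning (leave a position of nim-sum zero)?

1

Nim-sum: 12 ^ 6 ^ 7 = 13.
The overall nim-sum is X = 13. A pile of size p has a winning move iff p XOR X < p (reduce it to p XOR X).
  12: 12 XOR 13 = 1 < 12 — winning move (to 1).
  6: 6 XOR 13 = 11 ≥ 6 — no move.
  7: 7 XOR 13 = 10 ≥ 7 — no move.
That gives 1 winning move.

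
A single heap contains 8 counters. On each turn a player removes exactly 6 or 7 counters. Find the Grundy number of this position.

1

Build the Grundy sequence with g(k) = mex{g(k−s) : s ∈ {6, 7}, s ≤ k}:
k:     0  1  2  3  4  5  6  7  8
g(k):  0  0  0  0  0  0  1  1  1
So g(8) = 1.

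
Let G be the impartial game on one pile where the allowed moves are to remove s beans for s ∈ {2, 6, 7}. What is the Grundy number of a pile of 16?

Build the Grundy sequence with g(k) = mex{g(k−s) : s ∈ {2, 6, 7}, s ≤ k}:
k:     0  1  2  3  4  5  6  7  8  9 10 11 12 13 14 15 16
g(k):  0  0  1  1  0  0  1  1  2  0  3  1  2  0  0  1  1
So g(16) = 1.

1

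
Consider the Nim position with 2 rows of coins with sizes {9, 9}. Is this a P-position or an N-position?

Nim-sum: 9 ⊕ 9 = 0.
The nim-sum is 0, so this is a P-position: the player to move is in a losing position under optimal play.

P-position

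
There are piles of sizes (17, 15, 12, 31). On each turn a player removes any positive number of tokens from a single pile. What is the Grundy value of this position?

Compute the nim-sum pairwise:
17 XOR 15 = 30
30 XOR 12 = 18
18 XOR 31 = 13

13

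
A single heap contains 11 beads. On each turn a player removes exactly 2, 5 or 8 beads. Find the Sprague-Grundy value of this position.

Grundy values for subtraction set {2, 5, 8}:
k:     0  1  2  3  4  5  6  7  8  9 10 11
g(k):  0  0  1  1  0  2  1  0  2  1  0  0
So g(11) = 0.

0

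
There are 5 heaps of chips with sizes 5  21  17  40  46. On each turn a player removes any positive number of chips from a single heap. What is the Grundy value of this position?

Compute the nim-sum pairwise:
5 XOR 21 = 16
16 XOR 17 = 1
1 XOR 40 = 41
41 XOR 46 = 7

7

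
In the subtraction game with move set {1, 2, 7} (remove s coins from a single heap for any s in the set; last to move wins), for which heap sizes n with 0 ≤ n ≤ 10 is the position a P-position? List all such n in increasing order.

0, 3, 6, 9

Grundy values for subtraction set {1, 2, 7}:
k:     0  1  2  3  4  5  6  7  8  9 10
g(k):  0  1  2  0  1  2  0  1  2  0  1
The P-positions (g = 0) in 0..10 are 0, 3, 6, 9.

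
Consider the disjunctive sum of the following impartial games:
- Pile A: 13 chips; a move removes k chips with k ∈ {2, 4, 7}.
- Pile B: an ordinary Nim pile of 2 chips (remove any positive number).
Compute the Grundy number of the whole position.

For pile A, compute g(0), g(1), … with moves {2, 4, 7}:
g(0) = mex{} = 0
g(1) = mex{} = 0
g(2) = mex{0} = 1
g(3) = mex{0} = 1
g(4) = mex{0,1} = 2
g(5) = mex{0,1} = 2
g(6) = mex{1,2} = 0
g(7) = mex{0,1,2} = 3
g(8) = mex{0,2} = 1
g(9) = mex{1,2,3} = 0
g(10) = mex{0,1} = 2
g(11) = mex{0,2,3} = 1
g(12) = mex{1,2} = 0
g(13) = mex{0,1} = 2
So g(13) = 2.
Pile B is a plain Nim pile of size 2, so its Grundy value is 2.
By the Sprague-Grundy theorem, the Grundy value of a sum of independent games is the XOR of the component values.
Combined value = 2 ⊕ 2 = 0.

0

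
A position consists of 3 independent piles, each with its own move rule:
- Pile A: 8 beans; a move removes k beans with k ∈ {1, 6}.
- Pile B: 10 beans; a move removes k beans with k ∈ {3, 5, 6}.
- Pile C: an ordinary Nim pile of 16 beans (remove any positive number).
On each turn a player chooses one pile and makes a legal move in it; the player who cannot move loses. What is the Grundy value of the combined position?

For pile A, compute g(0), g(1), … with moves {1, 6}:
k:     0  1  2  3  4  5  6  7  8
g(k):  0  1  0  1  0  1  2  0  1
So g(8) = 1.
Build the Grundy sequence for pile B with g(k) = mex{g(k−s) : s ∈ {3, 5, 6}, s ≤ k}:
g(0) = mex{} = 0
g(1) = mex{} = 0
g(2) = mex{} = 0
g(3) = mex{0} = 1
g(4) = mex{0} = 1
g(5) = mex{0} = 1
g(6) = mex{0,1} = 2
g(7) = mex{0,1} = 2
g(8) = mex{0,1} = 2
g(9) = mex{1,2} = 0
g(10) = mex{1,2} = 0
So g(10) = 0.
Pile C is a plain Nim pile of size 16, so its Grundy value is 16.
The value of a disjunctive sum is the nim-sum of the parts.
Combined value = 1 XOR 0 XOR 16 = 17.

17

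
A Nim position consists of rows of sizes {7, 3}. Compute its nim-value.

4

Write each in binary and XOR column by column:
  111  (7)
  011  (3)
  ---
  100  (4)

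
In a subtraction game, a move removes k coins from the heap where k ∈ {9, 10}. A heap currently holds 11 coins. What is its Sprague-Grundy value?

1

Grundy values for subtraction set {9, 10}:
g(0) = mex{} = 0
g(1) = mex{} = 0
g(2) = mex{} = 0
g(3) = mex{} = 0
g(4) = mex{} = 0
g(5) = mex{} = 0
g(6) = mex{} = 0
g(7) = mex{} = 0
g(8) = mex{} = 0
g(9) = mex{0} = 1
g(10) = mex{0} = 1
g(11) = mex{0} = 1
So g(11) = 1.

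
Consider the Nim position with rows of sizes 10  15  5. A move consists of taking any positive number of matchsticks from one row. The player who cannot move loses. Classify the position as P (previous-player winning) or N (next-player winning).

Compute the nim-sum pairwise:
10 ^ 15 = 5
5 ^ 5 = 0
The nim-sum is 0, so this is a P-position: the player to move is in a losing position under optimal play.

P-position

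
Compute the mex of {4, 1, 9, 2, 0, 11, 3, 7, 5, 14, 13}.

6

The values 0, 1, 2, 3, 4, 5 are all present; 6 is the first non-negative integer missing from the set.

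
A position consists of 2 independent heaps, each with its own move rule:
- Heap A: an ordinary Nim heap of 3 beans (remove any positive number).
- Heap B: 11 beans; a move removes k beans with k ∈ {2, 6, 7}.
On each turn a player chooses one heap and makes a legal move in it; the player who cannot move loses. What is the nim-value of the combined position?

Heap A is a plain Nim heap of size 3, so its Grundy value is 3.
Grundy values for heap B (subtraction set {2, 6, 7}):
k:     0  1  2  3  4  5  6  7  8  9 10 11
g(k):  0  0  1  1  0  0  1  1  2  0  3  1
So g(11) = 1.
By the Sprague-Grundy theorem, the Grundy value of a sum of independent games is the XOR of the component values.
Combined value = 3 XOR 1 = 2.

2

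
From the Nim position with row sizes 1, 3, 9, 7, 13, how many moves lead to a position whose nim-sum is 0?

Nim-sum: 1 XOR 3 XOR 9 XOR 7 XOR 13 = 1.
The overall nim-sum is X = 1. A row of size p has a winning move iff p XOR X < p (reduce it to p XOR X).
  1: 1 XOR 1 = 0 < 1 — winning move (to 0).
  3: 3 XOR 1 = 2 < 3 — winning move (to 2).
  9: 9 XOR 1 = 8 < 9 — winning move (to 8).
  7: 7 XOR 1 = 6 < 7 — winning move (to 6).
  13: 13 XOR 1 = 12 < 13 — winning move (to 12).
That gives 5 winning moves.

5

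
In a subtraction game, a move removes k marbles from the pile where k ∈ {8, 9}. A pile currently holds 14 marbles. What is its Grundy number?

1

Compute g(0), g(1), … for moves {8, 9}:
g(0) = mex{} = 0
g(1) = mex{} = 0
g(2) = mex{} = 0
g(3) = mex{} = 0
g(4) = mex{} = 0
g(5) = mex{} = 0
g(6) = mex{} = 0
g(7) = mex{} = 0
g(8) = mex{0} = 1
g(9) = mex{0} = 1
g(10) = mex{0} = 1
g(11) = mex{0} = 1
g(12) = mex{0} = 1
g(13) = mex{0} = 1
g(14) = mex{0} = 1
So g(14) = 1.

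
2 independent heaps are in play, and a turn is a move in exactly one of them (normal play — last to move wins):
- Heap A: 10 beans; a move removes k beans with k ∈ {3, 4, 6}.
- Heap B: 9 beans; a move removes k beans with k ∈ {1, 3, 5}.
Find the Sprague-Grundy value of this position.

1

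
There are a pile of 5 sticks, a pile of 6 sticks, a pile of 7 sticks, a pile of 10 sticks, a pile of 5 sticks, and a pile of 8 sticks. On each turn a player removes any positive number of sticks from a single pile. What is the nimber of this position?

3

Compute the nim-sum pairwise:
5 XOR 6 = 3
3 XOR 7 = 4
4 XOR 10 = 14
14 XOR 5 = 11
11 XOR 8 = 3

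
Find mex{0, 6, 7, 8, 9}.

1

0 is in the set but 1 is not, so the mex is 1.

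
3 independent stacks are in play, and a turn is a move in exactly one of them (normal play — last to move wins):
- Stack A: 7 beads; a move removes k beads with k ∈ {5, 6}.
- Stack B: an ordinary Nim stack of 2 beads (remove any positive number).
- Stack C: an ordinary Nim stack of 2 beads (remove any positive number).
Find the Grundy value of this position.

1

For stack A, compute g(0), g(1), … with moves {5, 6}:
k:     0  1  2  3  4  5  6  7
g(k):  0  0  0  0  0  1  1  1
So g(7) = 1.
Stack B is a plain Nim stack of size 2, so its Grundy value is 2.
Stack C is a plain Nim stack of size 2, so its Grundy value is 2.
The value of a disjunctive sum is the nim-sum of the parts.
Combined value = 1 XOR 2 XOR 2 = 1.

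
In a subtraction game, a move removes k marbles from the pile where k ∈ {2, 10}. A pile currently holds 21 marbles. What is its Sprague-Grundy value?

Build the Grundy sequence with g(k) = mex{g(k−s) : s ∈ {2, 10}, s ≤ k}:
k:     0  1  2  3  4  5  6  7  8  9 10 11 12 13 14 15 16 17 18 19 20 21
g(k):  0  0  1  1  0  0  1  1  0  0  1  1  0  0  1  1  0  0  1  1  0  0
So g(21) = 0.

0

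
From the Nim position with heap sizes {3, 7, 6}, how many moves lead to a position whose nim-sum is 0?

3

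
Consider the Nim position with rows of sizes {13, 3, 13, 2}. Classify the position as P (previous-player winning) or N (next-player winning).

Compute the nim-sum pairwise:
13 ⊕ 3 = 14
14 ⊕ 13 = 3
3 ⊕ 2 = 1
The nim-sum is 1 ≠ 0, so this is an N-position: the player to move can win.

N-position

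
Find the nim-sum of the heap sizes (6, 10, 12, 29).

29

Nim-sum: 6 ^ 10 ^ 12 ^ 29 = 29.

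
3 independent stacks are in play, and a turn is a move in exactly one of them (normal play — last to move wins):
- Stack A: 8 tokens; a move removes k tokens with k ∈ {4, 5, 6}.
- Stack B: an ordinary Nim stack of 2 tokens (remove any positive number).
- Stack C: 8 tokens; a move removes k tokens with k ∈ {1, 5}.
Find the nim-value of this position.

Build the Grundy sequence for stack A with g(k) = mex{g(k−s) : s ∈ {4, 5, 6}, s ≤ k}:
g(0) = mex{} = 0
g(1) = mex{} = 0
g(2) = mex{} = 0
g(3) = mex{} = 0
g(4) = mex{0} = 1
g(5) = mex{0} = 1
g(6) = mex{0} = 1
g(7) = mex{0} = 1
g(8) = mex{0,1} = 2
So g(8) = 2.
Stack B is a plain Nim stack of size 2, so its Grundy value is 2.
For stack C, compute g(0), g(1), … with moves {1, 5}:
k:     0  1  2  3  4  5  6  7  8
g(k):  0  1  0  1  0  1  0  1  0
So g(8) = 0.
The value of a disjunctive sum is the nim-sum of the parts.
Combined value = 2 XOR 2 XOR 0 = 0.

0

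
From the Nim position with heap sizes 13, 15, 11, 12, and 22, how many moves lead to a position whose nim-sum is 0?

Compute the nim-sum pairwise:
13 XOR 15 = 2
2 XOR 11 = 9
9 XOR 12 = 5
5 XOR 22 = 19
The overall nim-sum is X = 19. A heap of size p has a winning move iff p XOR X < p (reduce it to p XOR X).
  13: 13 XOR 19 = 30 ≥ 13 — no move.
  15: 15 XOR 19 = 28 ≥ 15 — no move.
  11: 11 XOR 19 = 24 ≥ 11 — no move.
  12: 12 XOR 19 = 31 ≥ 12 — no move.
  22: 22 XOR 19 = 5 < 22 — winning move (to 5).
That gives 1 winning move.

1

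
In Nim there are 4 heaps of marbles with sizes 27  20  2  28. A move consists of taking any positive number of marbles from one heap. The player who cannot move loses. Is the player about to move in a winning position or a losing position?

Winning position

Nim-sum: 27 XOR 20 XOR 2 XOR 28 = 17.
The nim-sum is 17 ≠ 0, so this is an N-position: the player to move can win.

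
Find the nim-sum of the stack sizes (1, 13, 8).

4

In binary:
  0001  (1)
  1101  (13)
  1000  (8)
  ----
  0100  (4)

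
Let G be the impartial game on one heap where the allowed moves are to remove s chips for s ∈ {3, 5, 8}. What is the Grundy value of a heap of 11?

0

Build the Grundy sequence with g(k) = mex{g(k−s) : s ∈ {3, 5, 8}, s ≤ k}:
k:     0  1  2  3  4  5  6  7  8  9 10 11
g(k):  0  0  0  1  1  1  2  2  2  3  3  0
So g(11) = 0.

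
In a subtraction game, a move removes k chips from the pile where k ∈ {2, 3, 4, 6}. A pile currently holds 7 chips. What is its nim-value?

Grundy values for subtraction set {2, 3, 4, 6}:
g(0) = mex{} = 0
g(1) = mex{} = 0
g(2) = mex{0} = 1
g(3) = mex{0} = 1
g(4) = mex{0,1} = 2
g(5) = mex{0,1} = 2
g(6) = mex{0,1,2} = 3
g(7) = mex{0,1,2} = 3
So g(7) = 3.

3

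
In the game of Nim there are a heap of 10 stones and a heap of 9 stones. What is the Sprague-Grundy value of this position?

In binary:
  1010  (10)
  1001  (9)
  ----
  0011  (3)

3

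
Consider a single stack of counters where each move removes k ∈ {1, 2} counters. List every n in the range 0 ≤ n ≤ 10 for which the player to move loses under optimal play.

0, 3, 6, 9

Grundy values for subtraction set {1, 2}:
g(0) = mex{} = 0
g(1) = mex{0} = 1
g(2) = mex{0,1} = 2
g(3) = mex{1,2} = 0
g(4) = mex{0,2} = 1
g(5) = mex{0,1} = 2
g(6) = mex{1,2} = 0
g(7) = mex{0,2} = 1
g(8) = mex{0,1} = 2
g(9) = mex{1,2} = 0
g(10) = mex{0,2} = 1
The P-positions (g = 0) in 0..10 are 0, 3, 6, 9.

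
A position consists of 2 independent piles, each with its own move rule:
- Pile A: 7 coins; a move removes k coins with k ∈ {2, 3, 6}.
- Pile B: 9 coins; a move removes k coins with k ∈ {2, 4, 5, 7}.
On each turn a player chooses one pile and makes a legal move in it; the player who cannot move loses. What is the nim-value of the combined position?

Grundy values for pile A (subtraction set {2, 3, 6}):
g(0) = mex{} = 0
g(1) = mex{} = 0
g(2) = mex{0} = 1
g(3) = mex{0} = 1
g(4) = mex{0,1} = 2
g(5) = mex{1} = 0
g(6) = mex{0,1,2} = 3
g(7) = mex{0,2} = 1
So g(7) = 1.
For pile B, compute g(0), g(1), … with moves {2, 4, 5, 7}:
g(0) = mex{} = 0
g(1) = mex{} = 0
g(2) = mex{0} = 1
g(3) = mex{0} = 1
g(4) = mex{0,1} = 2
g(5) = mex{0,1} = 2
g(6) = mex{0,1,2} = 3
g(7) = mex{0,1,2} = 3
g(8) = mex{0,1,2,3} = 4
g(9) = mex{1,2,3} = 0
So g(9) = 0.
The value of a disjunctive sum is the nim-sum of the parts.
Combined value = 1 XOR 0 = 1.

1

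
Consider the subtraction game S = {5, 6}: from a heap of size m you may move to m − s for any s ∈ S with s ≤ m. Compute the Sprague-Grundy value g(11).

0

Build the Grundy sequence with g(k) = mex{g(k−s) : s ∈ {5, 6}, s ≤ k}:
k:     0  1  2  3  4  5  6  7  8  9 10 11
g(k):  0  0  0  0  0  1  1  1  1  1  2  0
So g(11) = 0.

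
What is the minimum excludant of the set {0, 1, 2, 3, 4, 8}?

The values 0, 1, 2, 3, 4 are all present; 5 is the first non-negative integer missing from the set.

5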